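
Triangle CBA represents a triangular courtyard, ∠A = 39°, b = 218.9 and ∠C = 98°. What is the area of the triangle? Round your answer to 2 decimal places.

area ≈ 21892.87

The third angle is ∠B = 180° − ∠A − ∠C = 43.00°.
Law of sines: c = b·sin C/sin B ≈ 317.84.
Law of sines: a = b·sin A/sin B ≈ 201.99.
Area = ½·b·c·sin A ≈ 21893.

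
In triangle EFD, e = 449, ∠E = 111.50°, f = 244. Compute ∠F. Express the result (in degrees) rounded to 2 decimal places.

Law of sines: sin F = f·sin E/e ≈ 0.50562.
Since e ≥ f, only the acute value applies: ∠F ≈ 30.37°.
Then ∠D = 180° − ∠E − ∠F ≈ 38.13°.

∠F ≈ 30.37°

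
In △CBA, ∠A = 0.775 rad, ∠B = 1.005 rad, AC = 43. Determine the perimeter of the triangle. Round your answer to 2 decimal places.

The third angle is ∠C = π − ∠B − ∠A = 1.362 rad.
Law of sines: BA = AC·sin C/sin B ≈ 49.827.
Law of sines: CB = AC·sin A/sin B ≈ 35.642.
Semiperimeter s = (49.827+43+35.642)/2 = 64.235.
Perimeter = 49.827 + 43 + 35.642 = 128.47.

128.47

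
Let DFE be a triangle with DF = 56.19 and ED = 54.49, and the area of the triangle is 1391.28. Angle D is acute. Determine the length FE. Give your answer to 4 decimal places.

59.7623

From area = ½·ED·DF·sin D, we get sin D = 2·area/(ED·DF) ≈ 0.90880.
Taking the acute solution, ∠D ≈ 65.34°.
Law of cosines then gives FE ≈ 59.762.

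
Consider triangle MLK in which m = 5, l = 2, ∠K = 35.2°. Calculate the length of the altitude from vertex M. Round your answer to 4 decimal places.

By the law of cosines, k² = m² + l² − 2·m·l·cos K = 12.657, so k ≈ 3.5577.
Area = ½·m·l·sin K ≈ 2.8822.
The altitude from M has length 2·area/m ≈ 1.1529.

h_M ≈ 1.1529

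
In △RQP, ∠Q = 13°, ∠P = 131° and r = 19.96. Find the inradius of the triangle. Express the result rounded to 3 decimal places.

The third angle is ∠R = 180° − ∠Q − ∠P = 36.00°.
Law of sines: q = r·sin Q/sin R ≈ 7.6389.
Law of sines: p = r·sin P/sin R ≈ 25.628.
Area = ½·r·q·sin P ≈ 57.536.
Semiperimeter s = (19.96+7.6389+25.628)/2 = 26.614.
Inradius = area/s = 57.536/26.614 ≈ 2.1619.

2.162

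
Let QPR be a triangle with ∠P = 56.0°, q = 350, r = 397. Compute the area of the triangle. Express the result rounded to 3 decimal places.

Area = ½·r·q·sin P ≈ 57597.

area ≈ 57597.385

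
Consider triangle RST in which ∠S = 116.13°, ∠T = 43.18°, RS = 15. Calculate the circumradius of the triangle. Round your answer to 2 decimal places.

The third angle is ∠R = 180° − ∠S − ∠T = 20.69°.
Law of sines: ST = RS·sin R/sin T ≈ 7.7447.
Law of sines: TR = RS·sin S/sin T ≈ 19.68.
Circumradius = RS/(2 sin T) ≈ 10.96.

10.96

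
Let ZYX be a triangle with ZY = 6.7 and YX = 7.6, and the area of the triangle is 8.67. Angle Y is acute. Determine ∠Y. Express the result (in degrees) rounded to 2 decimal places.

19.91

From area = ½·ZY·YX·sin Y, we get sin Y = 2·area/(ZY·YX) ≈ 0.34053.
Taking the acute solution, ∠Y ≈ 19.91°.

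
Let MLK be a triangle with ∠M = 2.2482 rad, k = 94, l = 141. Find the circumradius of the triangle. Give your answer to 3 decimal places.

136.622

By the law of cosines, m² = l² + k² − 2·l·k·cos M = 45331, so m ≈ 212.91.
Area = ½·l·k·sin M ≈ 5163.8.
Circumradius = m/(2 sin M) ≈ 136.62.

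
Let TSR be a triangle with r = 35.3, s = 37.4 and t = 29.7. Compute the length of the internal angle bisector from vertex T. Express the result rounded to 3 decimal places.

By the law of cosines, cos T = (s² + r² − t²) / (2·s·r) ≈ 0.66760, so ∠T ≈ 48.12°.
The bisector from T has length 2·s·r·cos(∠T/2)/(s+r) ≈ 33.164.

t_T ≈ 33.164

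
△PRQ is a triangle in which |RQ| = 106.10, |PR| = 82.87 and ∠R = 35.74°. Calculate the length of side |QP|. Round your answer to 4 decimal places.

By the law of cosines, |QP|² = |PR|² + |RQ|² − 2·|PR|·|RQ|·cos R = 3851.3, so |QP| ≈ 62.059.

62.0590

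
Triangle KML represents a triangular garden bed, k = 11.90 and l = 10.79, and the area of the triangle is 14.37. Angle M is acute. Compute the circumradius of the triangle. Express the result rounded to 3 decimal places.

R ≈ 6.218

From area = ½·l·k·sin M, we get sin M = 2·area/(l·k) ≈ 0.22383.
Taking the acute solution, ∠M ≈ 12.93°.
Law of cosines then gives m ≈ 2.7835.
Circumradius = m/(2 sin M) ≈ 6.2178.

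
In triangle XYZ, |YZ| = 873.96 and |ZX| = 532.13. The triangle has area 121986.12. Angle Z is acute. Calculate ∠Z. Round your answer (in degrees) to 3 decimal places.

31.642

From area = ½·|YZ|·|ZX|·sin Z, we get sin Z = 2·area/(|YZ|·|ZX|) ≈ 0.52460.
Taking the acute solution, ∠Z ≈ 31.64°.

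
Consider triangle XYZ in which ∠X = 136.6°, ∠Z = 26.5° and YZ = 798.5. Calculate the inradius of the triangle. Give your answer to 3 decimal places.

r ≈ 72.735

The third angle is ∠Y = 180° − ∠Z − ∠X = 16.90°.
Law of sines: ZX = YZ·sin Y/sin X ≈ 337.84.
Law of sines: XY = YZ·sin Z/sin X ≈ 518.55.
Area = ½·YZ·ZX·sin Z ≈ 60184.
Semiperimeter s = (798.5+337.84+518.55)/2 = 827.44.
Inradius = area/s = 60184/827.44 ≈ 72.735.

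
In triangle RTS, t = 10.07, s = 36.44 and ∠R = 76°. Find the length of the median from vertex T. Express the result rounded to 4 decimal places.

By the law of cosines, r² = t² + s² − 2·t·s·cos R = 1251.7, so r ≈ 35.38.
Median from T: ½√(2·s² + 2·r² − t²) ≈ 35.559.

35.5591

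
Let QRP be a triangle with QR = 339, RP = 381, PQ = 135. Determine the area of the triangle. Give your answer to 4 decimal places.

22684.4945

Semiperimeter s = (381 + 135 + 339)/2 = 427.5.
Heron's formula: area = √(427.5·46.5·292.5·88.5) ≈ 22684.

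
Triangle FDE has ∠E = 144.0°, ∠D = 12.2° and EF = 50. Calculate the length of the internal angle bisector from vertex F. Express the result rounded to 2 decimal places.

t_F ≈ 71.97

The third angle is ∠F = 180° − ∠D − ∠E = 23.80°.
Law of sines: DE = EF·sin F/sin D ≈ 95.48.
Law of sines: FD = EF·sin E/sin D ≈ 139.07.
The bisector from F has length 2·EF·FD·cos(∠F/2)/(EF+FD) ≈ 71.974.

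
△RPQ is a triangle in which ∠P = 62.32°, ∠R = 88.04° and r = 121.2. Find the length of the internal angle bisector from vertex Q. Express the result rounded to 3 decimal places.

The third angle is ∠Q = 180° − ∠R − ∠P = 29.64°.
Law of sines: p = r·sin P/sin R ≈ 107.39.
Law of sines: q = r·sin Q/sin R ≈ 59.974.
The bisector from Q has length 2·r·p·cos(∠Q/2)/(r+p) ≈ 110.09.

t_Q ≈ 110.091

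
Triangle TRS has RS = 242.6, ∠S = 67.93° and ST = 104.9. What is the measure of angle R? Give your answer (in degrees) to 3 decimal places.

By the law of cosines, TR² = RS² + ST² − 2·RS·ST·cos S = 50735, so TR ≈ 225.24.
Law of cosines again: cos R = (TR² + RS² − ST²)/(2·TR·RS) ≈ 0.90207, so ∠R ≈ 25.57°.

∠R ≈ 25.569°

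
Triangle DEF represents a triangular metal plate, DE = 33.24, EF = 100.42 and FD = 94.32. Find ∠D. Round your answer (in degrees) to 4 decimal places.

90.7586

By the law of cosines, cos D = (FD² + DE² − EF²) / (2·FD·DE) ≈ -0.01324, so ∠D ≈ 90.76°.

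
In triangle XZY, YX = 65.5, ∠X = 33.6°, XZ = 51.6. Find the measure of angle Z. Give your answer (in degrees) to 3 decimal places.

∠Z ≈ 94.663°

By the law of cosines, ZY² = YX² + XZ² − 2·YX·XZ·cos X = 1322.6, so ZY ≈ 36.368.
Law of cosines again: cos Z = (XZ² + ZY² − YX²)/(2·XZ·ZY) ≈ -0.08129, so ∠Z ≈ 94.66°.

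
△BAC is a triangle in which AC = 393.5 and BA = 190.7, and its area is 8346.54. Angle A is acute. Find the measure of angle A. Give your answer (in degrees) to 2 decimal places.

From area = ½·BA·AC·sin A, we get sin A = 2·area/(BA·AC) ≈ 0.22245.
Taking the acute solution, ∠A ≈ 12.85°.

12.85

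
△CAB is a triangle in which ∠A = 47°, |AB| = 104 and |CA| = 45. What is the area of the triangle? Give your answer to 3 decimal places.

Area = ½·|CA|·|AB|·sin A ≈ 1711.4.

1711.368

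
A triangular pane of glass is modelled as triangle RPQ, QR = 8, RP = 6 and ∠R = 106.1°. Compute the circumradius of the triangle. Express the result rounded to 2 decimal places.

5.86

By the law of cosines, PQ² = QR² + RP² − 2·QR·RP·cos R = 126.62, so PQ ≈ 11.253.
Area = ½·QR·RP·sin R ≈ 23.059.
Circumradius = PQ/(2 sin R) ≈ 5.856.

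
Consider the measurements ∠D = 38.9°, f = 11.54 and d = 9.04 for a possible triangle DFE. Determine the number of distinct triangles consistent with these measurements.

2

f·sin D = 11.54·sin(38.9°) ≈ 7.247.
Since f sin D < d < f (7.247 < 9.04 < 11.54), two triangles exist.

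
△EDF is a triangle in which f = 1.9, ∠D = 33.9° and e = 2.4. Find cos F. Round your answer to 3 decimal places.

cos F ≈ 0.613

By the law of cosines, d² = f² + e² − 2·f·e·cos D = 1.8003, so d ≈ 1.3417.
Law of cosines again: cos F = (e² + d² − f²)/(2·e·d) ≈ 0.61336, so ∠F ≈ 52.17°.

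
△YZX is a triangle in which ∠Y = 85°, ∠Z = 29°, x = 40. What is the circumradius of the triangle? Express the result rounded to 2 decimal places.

R ≈ 21.89

The third angle is ∠X = 180° − ∠Y − ∠Z = 66.00°.
Law of sines: y = x·sin Y/sin X ≈ 43.619.
Law of sines: z = x·sin Z/sin X ≈ 21.228.
Circumradius = x/(2 sin X) ≈ 21.893.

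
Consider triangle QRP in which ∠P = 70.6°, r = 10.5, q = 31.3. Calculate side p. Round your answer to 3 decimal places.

29.523

By the law of cosines, p² = q² + r² − 2·q·r·cos P = 871.61, so p ≈ 29.523.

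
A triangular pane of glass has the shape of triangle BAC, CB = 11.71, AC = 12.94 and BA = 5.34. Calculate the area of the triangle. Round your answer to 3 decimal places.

area ≈ 31.262

Semiperimeter s = (12.94 + 11.71 + 5.34)/2 = 14.995.
Heron's formula: area = √(14.995·2.055·3.285·9.655) ≈ 31.262.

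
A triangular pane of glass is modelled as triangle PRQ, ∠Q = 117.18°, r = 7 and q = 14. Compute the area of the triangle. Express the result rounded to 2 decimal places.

Law of sines: sin R = r·sin Q/q ≈ 0.44479.
Since q ≥ r, only the acute value applies: ∠R ≈ 26.41°.
Then ∠P = 180° − ∠Q − ∠R ≈ 36.41°.
Law of sines gives p = q·sin P/sin Q ≈ 9.3414.
Area = ½·q·r·sin P ≈ 29.085.

area ≈ 29.08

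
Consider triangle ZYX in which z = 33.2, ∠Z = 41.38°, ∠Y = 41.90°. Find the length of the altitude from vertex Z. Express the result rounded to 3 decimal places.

h_Z ≈ 33.310

The third angle is ∠X = 180° − ∠Z − ∠Y = 96.72°.
Law of sines: y = z·sin Y/sin Z ≈ 33.541.
Law of sines: x = z·sin X/sin Z ≈ 49.878.
Area = ½·z·y·sin X ≈ 552.95.
The altitude from Z has length 2·area/z ≈ 33.31.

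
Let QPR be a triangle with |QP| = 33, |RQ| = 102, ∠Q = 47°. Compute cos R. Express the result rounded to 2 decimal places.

By the law of cosines, |PR|² = |RQ|² + |QP|² − 2·|RQ|·|QP|·cos Q = 6901.8, so |PR| ≈ 83.077.
Law of cosines again: cos R = (|PR|² + |RQ|² − |QP|²)/(2·|PR|·|RQ|) ≈ 0.95687, so ∠R ≈ 16.89°.

0.96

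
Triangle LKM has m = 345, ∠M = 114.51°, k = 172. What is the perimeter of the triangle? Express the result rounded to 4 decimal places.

Law of sines: sin K = k·sin M/m ≈ 0.45363.
Since m ≥ k, only the acute value applies: ∠K ≈ 26.98°.
Then ∠L = 180° − ∠M − ∠K ≈ 38.51°.
Law of sines gives l = m·sin L/sin M ≈ 236.11.
Semiperimeter s = (236.11+172+345)/2 = 376.55.
Perimeter = 236.11 + 172 + 345 = 753.11.

753.1068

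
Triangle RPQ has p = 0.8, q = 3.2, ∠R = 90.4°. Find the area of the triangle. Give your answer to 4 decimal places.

Area = ½·p·q·sin R ≈ 1.28.

1.2800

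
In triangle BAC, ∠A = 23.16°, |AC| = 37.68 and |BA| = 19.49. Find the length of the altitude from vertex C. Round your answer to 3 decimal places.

By the law of cosines, |CB|² = |BA|² + |AC|² − 2·|BA|·|AC|·cos A = 449.24, so |CB| ≈ 21.195.
Area = ½·|BA|·|AC|·sin A ≈ 144.42.
The altitude from C has length 2·area/|BA| ≈ 14.82.

14.820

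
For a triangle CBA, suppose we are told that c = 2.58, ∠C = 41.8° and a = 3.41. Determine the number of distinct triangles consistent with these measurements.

2

a·sin C = 3.41·sin(41.8°) ≈ 2.273.
Since a sin C < c < a (2.273 < 2.58 < 3.41), two triangles exist.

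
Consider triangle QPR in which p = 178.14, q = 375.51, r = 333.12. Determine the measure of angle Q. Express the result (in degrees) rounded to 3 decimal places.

89.182

By the law of cosines, cos Q = (p² + r² − q²) / (2·p·r) ≈ 0.01428, so ∠Q ≈ 89.18°.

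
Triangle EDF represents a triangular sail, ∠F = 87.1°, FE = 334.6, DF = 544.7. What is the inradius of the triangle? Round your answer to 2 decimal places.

By the law of cosines, ED² = DF² + FE² − 2·DF·FE·cos F = 3.9021e+05, so ED ≈ 624.67.
Area = ½·DF·FE·sin F ≈ 91012.
Semiperimeter s = (544.7+334.6+624.67)/2 = 751.99.
Inradius = area/s = 91012/751.99 ≈ 121.03.

121.03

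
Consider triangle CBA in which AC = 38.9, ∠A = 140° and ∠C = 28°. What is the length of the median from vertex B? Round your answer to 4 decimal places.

103.4950

The third angle is ∠B = 180° − ∠A − ∠C = 12.00°.
Law of sines: BA = AC·sin C/sin B ≈ 87.838.
Law of sines: CB = AC·sin A/sin B ≈ 120.26.
Median from B: ½√(2·CB² + 2·BA² − AC²) ≈ 103.49.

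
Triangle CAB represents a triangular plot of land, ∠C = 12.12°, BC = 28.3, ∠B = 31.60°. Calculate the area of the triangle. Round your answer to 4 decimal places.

area ≈ 63.7435

The third angle is ∠A = 180° − ∠B − ∠C = 136.28°.
Law of sines: AB = BC·sin C/sin A ≈ 8.5973.
Law of sines: CA = BC·sin B/sin A ≈ 21.456.
Area = ½·BC·AB·sin B ≈ 63.744.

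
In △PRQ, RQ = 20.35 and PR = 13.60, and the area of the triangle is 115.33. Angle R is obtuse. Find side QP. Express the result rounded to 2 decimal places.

From area = ½·PR·RQ·sin R, we get sin R = 2·area/(PR·RQ) ≈ 0.83343.
Taking the obtuse solution, ∠R ≈ 123.55°.
Law of cosines then gives QP ≈ 30.083.

30.08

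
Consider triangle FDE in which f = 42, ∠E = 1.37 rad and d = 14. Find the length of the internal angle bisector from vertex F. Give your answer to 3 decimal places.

By the law of cosines, e² = f² + d² − 2·f·d·cos E = 1725.4, so e ≈ 41.539.
Law of cosines again: cos F = (d² + e² − f²)/(2·d·e) ≈ 0.13537, so ∠F ≈ 1.435 rad.
The bisector from F has length 2·d·e·cos(∠F/2)/(d+e) ≈ 15.779.

t_F ≈ 15.779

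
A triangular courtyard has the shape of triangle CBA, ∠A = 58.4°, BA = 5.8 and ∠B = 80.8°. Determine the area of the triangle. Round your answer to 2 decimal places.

21.64

The third angle is ∠C = 180° − ∠B − ∠A = 40.80°.
Law of sines: AC = BA·sin B/sin C ≈ 8.7622.
Law of sines: CB = BA·sin A/sin C ≈ 7.5602.
Area = ½·BA·AC·sin A ≈ 21.643.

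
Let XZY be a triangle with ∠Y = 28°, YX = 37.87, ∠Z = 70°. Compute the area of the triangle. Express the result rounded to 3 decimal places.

The third angle is ∠X = 180° − ∠Z − ∠Y = 82.00°.
Law of sines: ZY = YX·sin X/sin Z ≈ 39.908.
Law of sines: XZ = YX·sin Y/sin Z ≈ 18.92.
Area = ½·YX·ZY·sin Y ≈ 354.76.

354.762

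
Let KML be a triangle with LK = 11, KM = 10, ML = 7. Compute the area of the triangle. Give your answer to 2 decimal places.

34.29

Semiperimeter s = (7 + 11 + 10)/2 = 14.
Heron's formula: area = √(14·7·3·4) ≈ 34.293.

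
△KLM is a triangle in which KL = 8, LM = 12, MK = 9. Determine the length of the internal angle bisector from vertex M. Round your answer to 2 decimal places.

9.61

By the law of cosines, cos M = (LM² + MK² − KL²) / (2·LM·MK) ≈ 0.74537, so ∠M ≈ 41.81°.
The bisector from M has length 2·LM·MK·cos(∠M/2)/(LM+MK) ≈ 9.6087.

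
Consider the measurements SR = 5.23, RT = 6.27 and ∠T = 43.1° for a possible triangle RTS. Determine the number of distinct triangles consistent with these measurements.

2

RT·sin T = 6.27·sin(43.1°) ≈ 4.284.
Since RT sin T < SR < RT (4.284 < 5.23 < 6.27), two triangles exist.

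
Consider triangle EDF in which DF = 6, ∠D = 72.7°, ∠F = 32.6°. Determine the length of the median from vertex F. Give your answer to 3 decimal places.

The third angle is ∠E = 180° − ∠D − ∠F = 74.70°.
Law of sines: FE = DF·sin D/sin E ≈ 5.9391.
Law of sines: ED = DF·sin F/sin E ≈ 3.3514.
Median from F: ½√(2·DF² + 2·FE² − ED²) ≈ 5.7296.

5.730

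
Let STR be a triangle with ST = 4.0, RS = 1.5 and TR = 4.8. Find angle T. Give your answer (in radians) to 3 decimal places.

By the law of cosines, cos T = (ST² + TR² − RS²) / (2·ST·TR) ≈ 0.95807, so ∠T ≈ 0.291 rad.

0.291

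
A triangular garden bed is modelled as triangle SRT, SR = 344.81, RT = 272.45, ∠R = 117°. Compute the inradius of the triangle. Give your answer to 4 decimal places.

By the law of cosines, TS² = SR² + RT² − 2·SR·RT·cos R = 2.7842e+05, so TS ≈ 527.66.
Area = ½·SR·RT·sin R ≈ 41852.
Semiperimeter s = (272.45+527.66+344.81)/2 = 572.46.
Inradius = area/s = 41852/572.46 ≈ 73.109.

r ≈ 73.1095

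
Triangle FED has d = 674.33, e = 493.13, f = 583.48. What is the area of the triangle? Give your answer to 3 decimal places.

Semiperimeter s = (583.48 + 493.13 + 674.33)/2 = 875.47.
Heron's formula: area = √(875.47·291.99·382.34·201.14) ≈ 1.4021e+05.

area ≈ 140209.911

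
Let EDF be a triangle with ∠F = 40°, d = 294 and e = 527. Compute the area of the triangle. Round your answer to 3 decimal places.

Area = ½·e·d·sin F ≈ 49796.

area ≈ 49796.113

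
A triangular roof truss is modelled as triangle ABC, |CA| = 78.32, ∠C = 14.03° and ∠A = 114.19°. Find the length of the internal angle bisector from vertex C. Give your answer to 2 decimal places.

83.53

The third angle is ∠B = 180° − ∠C − ∠A = 51.78°.
Law of sines: |BC| = |CA|·sin A/sin B ≈ 90.936.
Law of sines: |AB| = |CA|·sin C/sin B ≈ 24.168.
The bisector from C has length 2·|BC|·|CA|·cos(∠C/2)/(|BC|+|CA|) ≈ 83.528.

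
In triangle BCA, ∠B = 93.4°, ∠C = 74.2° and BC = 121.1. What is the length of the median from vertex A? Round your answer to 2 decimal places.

m_A ≈ 549.57

The third angle is ∠A = 180° − ∠B − ∠C = 12.40°.
Law of sines: CA = BC·sin B/sin A ≈ 562.96.
Law of sines: AB = BC·sin C/sin A ≈ 542.64.
Median from A: ½√(2·CA² + 2·AB² − BC²) ≈ 549.57.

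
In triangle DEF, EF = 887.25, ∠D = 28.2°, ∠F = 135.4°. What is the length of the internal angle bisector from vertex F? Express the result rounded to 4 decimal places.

t_F ≈ 251.8415

The third angle is ∠E = 180° − ∠F − ∠D = 16.40°.
Law of sines: FD = EF·sin E/sin D ≈ 530.12.
Law of sines: DE = EF·sin F/sin D ≈ 1318.3.
The bisector from F has length 2·EF·FD·cos(∠F/2)/(EF+FD) ≈ 251.84.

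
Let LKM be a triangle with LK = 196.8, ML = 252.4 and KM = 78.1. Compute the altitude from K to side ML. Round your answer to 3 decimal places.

h_K ≈ 48.063

Semiperimeter s = (78.1 + 252.4 + 196.8)/2 = 263.65.
Heron's formula: area = √(263.65·185.55·11.25·66.85) ≈ 6065.6.
The altitude from K has length 2·area/ML ≈ 48.063.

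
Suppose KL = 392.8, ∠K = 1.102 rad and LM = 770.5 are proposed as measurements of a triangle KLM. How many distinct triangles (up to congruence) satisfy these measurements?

KL·sin K = 392.8·sin(1.102 rad) ≈ 350.4.
Since LM ≥ KL, exactly one triangle exists.

1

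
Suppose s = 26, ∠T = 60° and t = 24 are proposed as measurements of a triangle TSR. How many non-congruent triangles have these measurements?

s·sin T = 26·sin(60°) ≈ 22.52.
Since s sin T < t < s (22.52 < 24 < 26), two triangles exist.

2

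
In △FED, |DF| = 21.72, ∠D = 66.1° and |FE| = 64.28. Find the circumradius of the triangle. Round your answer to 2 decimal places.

R ≈ 35.15

Law of sines: sin E = |DF|·sin D/|FE| ≈ 0.30892.
Since |FE| ≥ |DF|, only the acute value applies: ∠E ≈ 17.99°.
Then ∠F = 180° − ∠D − ∠E ≈ 95.91°.
Law of sines gives |ED| = |FE|·sin F/sin D ≈ 69.936.
Circumradius = |FE|/(2 sin D) ≈ 35.154.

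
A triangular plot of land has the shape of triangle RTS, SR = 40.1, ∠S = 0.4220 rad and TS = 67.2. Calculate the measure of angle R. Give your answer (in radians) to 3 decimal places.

2.227

By the law of cosines, RT² = TS² + SR² − 2·TS·SR·cos S = 1207.2, so RT ≈ 34.745.
Law of cosines again: cos R = (SR² + RT² − TS²)/(2·SR·RT) ≈ -0.61029, so ∠R ≈ 2.2272 rad.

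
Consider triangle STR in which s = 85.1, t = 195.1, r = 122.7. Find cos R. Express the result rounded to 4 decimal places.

By the law of cosines, cos R = (s² + t² − r²) / (2·s·t) ≈ 0.91100, so ∠R ≈ 24.36°.

0.9110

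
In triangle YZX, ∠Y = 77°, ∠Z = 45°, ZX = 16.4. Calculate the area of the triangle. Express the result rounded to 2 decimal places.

The third angle is ∠X = 180° − ∠Y − ∠Z = 58.00°.
Law of sines: XY = ZX·sin Z/sin Y ≈ 11.902.
Law of sines: YZ = ZX·sin X/sin Y ≈ 14.274.
Area = ½·ZX·XY·sin X ≈ 82.764.

area ≈ 82.76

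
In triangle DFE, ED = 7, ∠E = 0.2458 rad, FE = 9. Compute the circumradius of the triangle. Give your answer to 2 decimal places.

R ≈ 5.73

By the law of cosines, DF² = FE² + ED² − 2·FE·ED·cos E = 7.7872, so DF ≈ 2.7906.
Area = ½·FE·ED·sin E ≈ 7.665.
Circumradius = DF/(2 sin E) ≈ 5.734.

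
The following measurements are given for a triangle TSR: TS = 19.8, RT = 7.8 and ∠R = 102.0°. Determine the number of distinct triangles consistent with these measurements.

1

RT·sin R = 7.8·sin(102.0°) ≈ 7.63.
Since ∠R is not acute, a triangle exists only if TS > RT; here TS > RT, so there is exactly one triangle.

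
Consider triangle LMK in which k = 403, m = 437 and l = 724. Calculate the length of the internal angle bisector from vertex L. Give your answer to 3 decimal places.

t_L ≈ 212.795

By the law of cosines, cos L = (m² + k² − l²) / (2·m·k) ≈ -0.48492, so ∠L ≈ 119.01°.
The bisector from L has length 2·m·k·cos(∠L/2)/(m+k) ≈ 212.79.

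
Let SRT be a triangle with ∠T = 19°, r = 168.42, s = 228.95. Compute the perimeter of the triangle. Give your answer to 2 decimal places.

By the law of cosines, t² = s² + r² − 2·s·r·cos T = 7865.5, so t ≈ 88.687.
Semiperimeter p = (228.95+168.42+88.687)/2 = 243.03.
Perimeter = 228.95 + 168.42 + 88.687 = 486.06.

perimeter ≈ 486.06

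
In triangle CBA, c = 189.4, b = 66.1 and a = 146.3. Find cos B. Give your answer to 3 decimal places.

By the law of cosines, cos B = (a² + c² − b²) / (2·a·c) ≈ 0.95468, so ∠B ≈ 17.32°.

cos B ≈ 0.955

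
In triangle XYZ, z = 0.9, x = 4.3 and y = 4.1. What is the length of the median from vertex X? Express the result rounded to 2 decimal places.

Median from X: ½√(2·y² + 2·z² − x²) ≈ 2.0463.

m_X ≈ 2.05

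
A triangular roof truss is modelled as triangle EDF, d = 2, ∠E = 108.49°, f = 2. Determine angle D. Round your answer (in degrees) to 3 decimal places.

By the law of cosines, e² = d² + f² − 2·d·f·cos E = 10.537, so e ≈ 3.2461.
Law of cosines again: cos D = (f² + e² − d²)/(2·f·e) ≈ 0.81152, so ∠D ≈ 35.76°.

∠D ≈ 35.755°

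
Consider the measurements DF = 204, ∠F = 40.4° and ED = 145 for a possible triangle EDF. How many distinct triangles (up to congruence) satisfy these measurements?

2

DF·sin F = 204·sin(40.4°) ≈ 132.2.
Since DF sin F < ED < DF (132.2 < 145 < 204), two triangles exist.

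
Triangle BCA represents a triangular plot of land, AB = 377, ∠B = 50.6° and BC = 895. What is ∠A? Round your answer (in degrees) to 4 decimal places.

By the law of cosines, CA² = AB² + BC² − 2·AB·BC·cos B = 5.1482e+05, so CA ≈ 717.51.
Law of cosines again: cos A = (CA² + AB² − BC²)/(2·CA·AB) ≈ -0.26632, so ∠A ≈ 105.45°.

∠A ≈ 105.4451°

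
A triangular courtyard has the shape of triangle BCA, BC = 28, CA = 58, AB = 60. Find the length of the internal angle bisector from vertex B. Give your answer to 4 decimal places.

t_B ≈ 30.8254

By the law of cosines, cos B = (AB² + BC² − CA²) / (2·AB·BC) ≈ 0.30357, so ∠B ≈ 72.33°.
The bisector from B has length 2·AB·BC·cos(∠B/2)/(AB+BC) ≈ 30.825.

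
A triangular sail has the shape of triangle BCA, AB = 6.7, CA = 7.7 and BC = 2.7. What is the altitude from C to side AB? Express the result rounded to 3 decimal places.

Semiperimeter s = (7.7 + 6.7 + 2.7)/2 = 8.55.
Heron's formula: area = √(8.55·0.85·1.85·5.85) ≈ 8.8686.
The altitude from C has length 2·area/AB ≈ 2.6474.

2.647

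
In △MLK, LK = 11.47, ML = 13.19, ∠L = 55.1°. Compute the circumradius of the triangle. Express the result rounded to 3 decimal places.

7.015

By the law of cosines, KM² = ML² + LK² − 2·ML·LK·cos L = 132.42, so KM ≈ 11.507.
Area = ½·ML·LK·sin L ≈ 62.04.
Circumradius = KM/(2 sin L) ≈ 7.0153.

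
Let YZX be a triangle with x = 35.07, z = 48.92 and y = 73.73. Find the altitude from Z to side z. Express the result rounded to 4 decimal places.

h_Z ≈ 29.7745

Semiperimeter s = (73.73 + 48.92 + 35.07)/2 = 78.86.
Heron's formula: area = √(78.86·5.13·29.94·43.79) ≈ 728.28.
The altitude from Z has length 2·area/z ≈ 29.774.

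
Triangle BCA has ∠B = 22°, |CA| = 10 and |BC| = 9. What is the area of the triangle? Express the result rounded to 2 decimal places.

Law of sines: sin A = |BC|·sin B/|CA| ≈ 0.33715.
Since |CA| ≥ |BC|, only the acute value applies: ∠A ≈ 19.70°.
Then ∠C = 180° − ∠B − ∠A ≈ 138.30°.
Law of sines gives |AB| = |CA|·sin C/sin B ≈ 17.759.
Area = ½·|CA|·|BC|·sin C ≈ 29.937.

area ≈ 29.94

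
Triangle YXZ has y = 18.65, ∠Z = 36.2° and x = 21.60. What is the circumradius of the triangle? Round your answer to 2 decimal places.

By the law of cosines, z² = y² + x² − 2·y·x·cos Z = 164.23, so z ≈ 12.815.
Area = ½·y·x·sin Z ≈ 118.96.
Circumradius = z/(2 sin Z) ≈ 10.849.

10.85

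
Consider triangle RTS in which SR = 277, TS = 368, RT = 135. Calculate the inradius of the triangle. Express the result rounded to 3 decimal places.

Semiperimeter s = (368 + 277 + 135)/2 = 390.
Heron's formula: area = √(390·22·113·255) ≈ 15724.
Inradius = area/s = 15724/390 ≈ 40.317.

r ≈ 40.317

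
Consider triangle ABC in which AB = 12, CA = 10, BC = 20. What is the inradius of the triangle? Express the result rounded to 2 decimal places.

r ≈ 2.17

Semiperimeter s = (20 + 10 + 12)/2 = 21.
Heron's formula: area = √(21·1·11·9) ≈ 45.596.
Inradius = area/s = 45.596/21 ≈ 2.1712.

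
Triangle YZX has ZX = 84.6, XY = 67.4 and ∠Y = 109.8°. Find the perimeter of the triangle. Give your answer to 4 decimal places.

Law of sines: sin Z = XY·sin Y/ZX ≈ 0.74959.
Since ZX ≥ XY, only the acute value applies: ∠Z ≈ 48.55°.
Then ∠X = 180° − ∠Y − ∠Z ≈ 21.65°.
Law of sines gives YZ = ZX·sin X/sin Y ≈ 33.166.
Semiperimeter s = (84.6+67.4+33.166)/2 = 92.583.
Perimeter = 84.6 + 67.4 + 33.166 = 185.17.

perimeter ≈ 185.1660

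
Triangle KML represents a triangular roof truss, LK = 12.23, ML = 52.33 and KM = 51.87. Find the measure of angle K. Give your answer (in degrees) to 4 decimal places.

∠K ≈ 85.4050°

By the law of cosines, cos K = (LK² + KM² − ML²) / (2·LK·KM) ≈ 0.08011, so ∠K ≈ 85.41°.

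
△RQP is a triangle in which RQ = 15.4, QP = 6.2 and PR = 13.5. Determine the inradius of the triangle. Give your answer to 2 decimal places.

Semiperimeter s = (6.2 + 13.5 + 15.4)/2 = 17.55.
Heron's formula: area = √(17.55·11.35·4.05·2.15) ≈ 41.647.
Inradius = area/s = 41.647/17.55 ≈ 2.373.

2.37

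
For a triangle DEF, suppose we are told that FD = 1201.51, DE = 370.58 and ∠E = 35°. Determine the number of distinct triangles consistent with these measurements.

DE·sin E = 370.58·sin(35°) ≈ 212.6.
Since FD ≥ DE, exactly one triangle exists.

1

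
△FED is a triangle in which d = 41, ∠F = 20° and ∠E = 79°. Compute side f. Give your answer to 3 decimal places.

14.198

The third angle is ∠D = 180° − ∠F − ∠E = 81.00°.
Law of sines: f = d·sin F/sin D ≈ 14.198.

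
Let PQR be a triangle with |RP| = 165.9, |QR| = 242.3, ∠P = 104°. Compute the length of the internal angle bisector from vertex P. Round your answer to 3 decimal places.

Law of sines: sin Q = |RP|·sin P/|QR| ≈ 0.66435.
Since |QR| ≥ |RP|, only the acute value applies: ∠Q ≈ 41.63°.
Then ∠R = 180° − ∠P − ∠Q ≈ 34.37°.
Law of sines gives |PQ| = |QR|·sin R/sin P ≈ 140.97.
The bisector from P has length 2·|RP|·|PQ|·cos(∠P/2)/(|RP|+|PQ|) ≈ 93.839.

t_P ≈ 93.839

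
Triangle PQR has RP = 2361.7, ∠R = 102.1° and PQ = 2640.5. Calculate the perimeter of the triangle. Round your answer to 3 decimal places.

Law of sines: sin Q = RP·sin R/PQ ≈ 0.87454.
Since PQ ≥ RP, only the acute value applies: ∠Q ≈ 60.99°.
Then ∠P = 180° − ∠R − ∠Q ≈ 16.91°.
Law of sines gives QR = PQ·sin P/sin R ≈ 785.45.
Semiperimeter s = (785.45+2361.7+2640.5)/2 = 2893.8.
Perimeter = 785.45 + 2361.7 + 2640.5 = 5787.6.

perimeter ≈ 5787.649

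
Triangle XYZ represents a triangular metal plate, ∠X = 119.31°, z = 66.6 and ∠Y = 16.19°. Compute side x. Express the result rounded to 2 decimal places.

The third angle is ∠Z = 180° − ∠X − ∠Y = 44.50°.
Law of sines: x = z·sin X/sin Z ≈ 82.855.

82.86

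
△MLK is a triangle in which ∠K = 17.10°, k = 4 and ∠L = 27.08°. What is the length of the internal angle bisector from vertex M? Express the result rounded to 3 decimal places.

The third angle is ∠M = 180° − ∠L − ∠K = 135.82°.
Law of sines: m = k·sin M/sin K ≈ 9.4805.
Law of sines: l = k·sin L/sin K ≈ 6.1928.
The bisector from M has length 2·l·k·cos(∠M/2)/(l+k) ≈ 1.8279.

1.828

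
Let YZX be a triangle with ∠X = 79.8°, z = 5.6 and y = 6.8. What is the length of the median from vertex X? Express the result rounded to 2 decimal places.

m_X ≈ 4.77

By the law of cosines, x² = y² + z² − 2·y·z·cos X = 64.113, so x ≈ 8.0071.
Median from X: ½√(2·y² + 2·z² − x²) ≈ 4.772.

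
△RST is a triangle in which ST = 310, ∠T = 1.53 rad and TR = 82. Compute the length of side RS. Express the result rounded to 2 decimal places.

317.41

By the law of cosines, RS² = ST² + TR² − 2·ST·TR·cos T = 1.0075e+05, so RS ≈ 317.41.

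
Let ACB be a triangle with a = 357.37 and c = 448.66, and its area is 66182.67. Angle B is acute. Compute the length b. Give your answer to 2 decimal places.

384.76

From area = ½·a·c·sin B, we get sin B = 2·area/(a·c) ≈ 0.82554.
Taking the acute solution, ∠B ≈ 55.64°.
Law of cosines then gives b ≈ 384.76.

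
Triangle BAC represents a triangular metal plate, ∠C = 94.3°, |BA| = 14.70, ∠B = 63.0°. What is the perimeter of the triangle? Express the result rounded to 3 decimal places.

The third angle is ∠A = 180° − ∠C − ∠B = 22.70°.
Law of sines: |AC| = |BA|·sin B/sin C ≈ 13.135.
Law of sines: |CB| = |BA|·sin A/sin C ≈ 5.6888.
Semiperimeter s = (13.135+5.6888+14.7)/2 = 16.762.
Perimeter = 13.135 + 5.6888 + 14.7 = 33.524.

33.524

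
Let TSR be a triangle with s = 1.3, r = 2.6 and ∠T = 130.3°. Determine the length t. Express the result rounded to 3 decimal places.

3.581

By the law of cosines, t² = s² + r² − 2·s·r·cos T = 12.822, so t ≈ 3.5808.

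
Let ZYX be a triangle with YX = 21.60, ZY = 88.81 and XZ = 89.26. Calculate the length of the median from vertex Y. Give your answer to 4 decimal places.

Median from Y: ½√(2·ZY² + 2·YX² − XZ²) ≈ 46.745.

m_Y ≈ 46.7445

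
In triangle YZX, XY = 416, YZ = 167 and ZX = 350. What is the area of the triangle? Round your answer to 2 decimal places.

area ≈ 28670.34

Semiperimeter s = (350 + 416 + 167)/2 = 466.5.
Heron's formula: area = √(466.5·116.5·50.5·299.5) ≈ 28670.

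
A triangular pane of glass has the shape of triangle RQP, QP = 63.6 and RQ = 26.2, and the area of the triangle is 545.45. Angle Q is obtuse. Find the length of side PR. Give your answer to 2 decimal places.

From area = ½·RQ·QP·sin Q, we get sin Q = 2·area/(RQ·QP) ≈ 0.65468.
Taking the obtuse solution, ∠Q ≈ 139.10°.
Law of cosines then gives PR ≈ 85.15.

85.15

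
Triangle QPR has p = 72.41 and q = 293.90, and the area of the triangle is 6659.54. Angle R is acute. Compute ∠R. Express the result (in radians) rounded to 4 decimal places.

From area = ½·q·p·sin R, we get sin R = 2·area/(q·p) ≈ 0.62586.
Taking the acute solution, ∠R ≈ 0.676 rad.

∠R ≈ 0.6762 rad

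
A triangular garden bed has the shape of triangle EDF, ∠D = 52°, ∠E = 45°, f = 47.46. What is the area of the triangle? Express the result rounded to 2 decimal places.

area ≈ 632.25

The third angle is ∠F = 180° − ∠E − ∠D = 83.00°.
Law of sines: e = f·sin E/sin F ≈ 33.811.
Law of sines: d = f·sin D/sin F ≈ 37.68.
Area = ½·f·e·sin D ≈ 632.25.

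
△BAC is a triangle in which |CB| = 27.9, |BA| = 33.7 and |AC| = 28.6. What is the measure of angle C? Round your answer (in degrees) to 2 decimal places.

∠C ≈ 73.22°

By the law of cosines, cos C = (|AC|² + |CB|² − |BA|²) / (2·|AC|·|CB|) ≈ 0.28867, so ∠C ≈ 73.22°.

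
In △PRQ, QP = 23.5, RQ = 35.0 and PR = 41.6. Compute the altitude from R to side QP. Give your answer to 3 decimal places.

h_R ≈ 34.986

Semiperimeter s = (35 + 23.5 + 41.6)/2 = 50.05.
Heron's formula: area = √(50.05·15.05·26.55·8.45) ≈ 411.08.
The altitude from R has length 2·area/QP ≈ 34.986.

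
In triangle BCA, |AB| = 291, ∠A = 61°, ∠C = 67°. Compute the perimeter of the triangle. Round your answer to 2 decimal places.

perimeter ≈ 816.61

The third angle is ∠B = 180° − ∠C − ∠A = 52.00°.
Law of sines: |CA| = |AB|·sin B/sin C ≈ 249.11.
Law of sines: |BC| = |AB|·sin A/sin C ≈ 276.49.
Semiperimeter s = (249.11+291+276.49)/2 = 408.3.
Perimeter = 249.11 + 291 + 276.49 = 816.61.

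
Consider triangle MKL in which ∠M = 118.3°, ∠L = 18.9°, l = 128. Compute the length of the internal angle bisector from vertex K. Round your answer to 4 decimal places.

The third angle is ∠K = 180° − ∠L − ∠M = 42.80°.
Law of sines: m = l·sin M/sin L ≈ 347.93.
Law of sines: k = l·sin K/sin L ≈ 268.49.
The bisector from K has length 2·l·m·cos(∠K/2)/(l+m) ≈ 174.25.

t_K ≈ 174.2469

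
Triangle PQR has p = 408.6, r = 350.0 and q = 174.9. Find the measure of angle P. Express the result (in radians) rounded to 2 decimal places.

∠P ≈ 1.68 rad

By the law of cosines, cos P = (q² + r² − p²) / (2·q·r) ≈ -0.11324, so ∠P ≈ 1.684 rad.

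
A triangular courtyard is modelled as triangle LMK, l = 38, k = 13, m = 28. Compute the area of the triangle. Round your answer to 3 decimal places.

Semiperimeter s = (38 + 28 + 13)/2 = 39.5.
Heron's formula: area = √(39.5·1.5·11.5·26.5) ≈ 134.37.

134.374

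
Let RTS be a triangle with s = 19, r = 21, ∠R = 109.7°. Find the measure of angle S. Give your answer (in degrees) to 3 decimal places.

∠S ≈ 58.409°

Law of sines: sin S = s·sin R/r ≈ 0.85181.
Since r ≥ s, only the acute value applies: ∠S ≈ 58.41°.
Then ∠T = 180° − ∠R − ∠S ≈ 11.89°.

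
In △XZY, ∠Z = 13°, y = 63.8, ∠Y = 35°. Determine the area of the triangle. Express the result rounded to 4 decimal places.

The third angle is ∠X = 180° − ∠Z − ∠Y = 132.00°.
Law of sines: x = y·sin X/sin Y ≈ 82.661.
Law of sines: z = y·sin Z/sin Y ≈ 25.022.
Area = ½·y·x·sin Z ≈ 593.17.

593.1732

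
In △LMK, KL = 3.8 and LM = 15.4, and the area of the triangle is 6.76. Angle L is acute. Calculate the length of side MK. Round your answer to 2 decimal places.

From area = ½·KL·LM·sin L, we get sin L = 2·area/(KL·LM) ≈ 0.23103.
Taking the acute solution, ∠L ≈ 13.36°.
Law of cosines then gives MK ≈ 11.736.

11.74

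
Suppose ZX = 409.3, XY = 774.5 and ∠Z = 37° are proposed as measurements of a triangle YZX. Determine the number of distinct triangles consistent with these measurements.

1

ZX·sin Z = 409.3·sin(37°) ≈ 246.3.
Since XY ≥ ZX, exactly one triangle exists.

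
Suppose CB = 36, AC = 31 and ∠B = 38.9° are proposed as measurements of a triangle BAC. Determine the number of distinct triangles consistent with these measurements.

CB·sin B = 36·sin(38.9°) ≈ 22.61.
Since CB sin B < AC < CB (22.61 < 31 < 36), two triangles exist.

2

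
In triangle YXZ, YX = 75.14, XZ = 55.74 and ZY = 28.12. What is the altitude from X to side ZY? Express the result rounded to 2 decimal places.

h_X ≈ 46.27

Semiperimeter s = (55.74 + 28.12 + 75.14)/2 = 79.5.
Heron's formula: area = √(79.5·23.76·51.38·4.36) ≈ 650.5.
The altitude from X has length 2·area/ZY ≈ 46.266.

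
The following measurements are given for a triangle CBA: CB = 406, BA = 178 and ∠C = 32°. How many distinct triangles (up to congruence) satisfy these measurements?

CB·sin C = 406·sin(32°) ≈ 215.1.
Since BA = 178 < 215.1 = CB sin C, no triangle exists.

0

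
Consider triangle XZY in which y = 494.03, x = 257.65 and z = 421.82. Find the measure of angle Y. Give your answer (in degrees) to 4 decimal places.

By the law of cosines, cos Y = (x² + z² − y²) / (2·x·z) ≈ 0.00115, so ∠Y ≈ 89.93°.

89.9341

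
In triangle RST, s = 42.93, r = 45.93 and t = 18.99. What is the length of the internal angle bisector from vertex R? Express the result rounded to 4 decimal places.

By the law of cosines, cos R = (s² + t² − r²) / (2·s·t) ≈ 0.05768, so ∠R ≈ 86.69°.
The bisector from R has length 2·s·t·cos(∠R/2)/(s+t) ≈ 19.149.

t_R ≈ 19.1490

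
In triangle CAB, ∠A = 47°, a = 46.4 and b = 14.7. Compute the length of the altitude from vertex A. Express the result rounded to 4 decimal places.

Law of sines: sin B = b·sin A/a ≈ 0.23170.
Since a ≥ b, only the acute value applies: ∠B ≈ 13.40°.
Then ∠C = 180° − ∠A − ∠B ≈ 119.60°.
Law of sines gives c = a·sin C/sin A ≈ 55.163.
Area = ½·a·b·sin C ≈ 296.52.
The altitude from A has length 2·area/a ≈ 12.781.

12.7812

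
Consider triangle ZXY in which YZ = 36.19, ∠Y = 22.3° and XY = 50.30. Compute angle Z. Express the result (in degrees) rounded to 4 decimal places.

By the law of cosines, ZX² = XY² + YZ² − 2·XY·YZ·cos Y = 471.38, so ZX ≈ 21.711.
Law of cosines again: cos Z = (YZ² + ZX² − XY²)/(2·YZ·ZX) ≈ -0.47662, so ∠Z ≈ 118.46°.

∠Z ≈ 118.4649°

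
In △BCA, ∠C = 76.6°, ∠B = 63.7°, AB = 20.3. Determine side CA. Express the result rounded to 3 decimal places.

18.708

The third angle is ∠A = 180° − ∠B − ∠C = 39.70°.
Law of sines: CA = AB·sin B/sin C ≈ 18.708.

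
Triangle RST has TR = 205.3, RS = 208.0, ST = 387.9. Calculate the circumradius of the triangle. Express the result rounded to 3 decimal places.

299.347

By the law of cosines, cos R = (TR² + RS² − ST²) / (2·TR·RS) ≈ -0.76172, so ∠R ≈ 139.62°.
Circumradius = ST/(2 sin R) ≈ 299.35.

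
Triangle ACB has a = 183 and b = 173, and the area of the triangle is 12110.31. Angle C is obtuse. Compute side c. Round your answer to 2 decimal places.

From area = ½·b·a·sin C, we get sin C = 2·area/(b·a) ≈ 0.76505.
Taking the obtuse solution, ∠C ≈ 130.09°.
Law of cosines then gives c ≈ 322.79.

322.79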